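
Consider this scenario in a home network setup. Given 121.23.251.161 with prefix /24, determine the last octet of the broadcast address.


Given: IP = 121.23.251.161, prefix = /24
Host bits = 32 - 24 = 8
Network last octet = 161 AND mask = 0
Host part size = 2^8 - 1 = 255
Broadcast last octet = 0 OR 255 = 255

255


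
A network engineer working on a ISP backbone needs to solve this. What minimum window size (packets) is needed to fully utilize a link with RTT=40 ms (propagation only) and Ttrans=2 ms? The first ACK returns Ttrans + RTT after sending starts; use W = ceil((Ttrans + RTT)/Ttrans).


Given: Ttrans = 2 ms, RTT = 40 ms (= 2 * Tprop, Tprop = 20 ms)
Time until first ACK returns = Ttrans + RTT = 2 + 40 = 42 ms
Need W * Ttrans >= Ttrans + RTT  ->  W >= (Ttrans + RTT) / Ttrans
(Ttrans + RTT) / Ttrans = 42 / 2 = 21
W_min = ceil(21) = 21

21


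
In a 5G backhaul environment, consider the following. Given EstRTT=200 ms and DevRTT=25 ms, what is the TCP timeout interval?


Given: EstRTT = 200 ms, DevRTT = 25 ms
Timeout = EstRTT + 4 * DevRTT
4 * DevRTT = 4 * 25 = 100
Timeout = 200 + 100 = 300 ms

300


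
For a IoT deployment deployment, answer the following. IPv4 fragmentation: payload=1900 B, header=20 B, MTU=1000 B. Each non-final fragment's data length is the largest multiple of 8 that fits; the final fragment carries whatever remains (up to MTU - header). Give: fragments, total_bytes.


Max data per non-final fragment = floor((MTU - header)/8)*8 = floor((1000 - 20)/8)*8 = floor(980/8)*8 = 976 B
Final fragment needs no 8-byte alignment: it can carry up to MTU - header = 980 B
Non-final fragments needed = ceil((payload - 980) / 976) = ceil(920/976) = ceil(0.9426) = 1
Number of fragments = 1 + 1 = 2
Fragment sizes (data): 1 * 976 B + 924 B (last, 924 <= 980 OK)
Total bytes sent = payload + n_frags * header = 1900 + 2*20 = 1900 + 40 = 1940 B

2, 1940


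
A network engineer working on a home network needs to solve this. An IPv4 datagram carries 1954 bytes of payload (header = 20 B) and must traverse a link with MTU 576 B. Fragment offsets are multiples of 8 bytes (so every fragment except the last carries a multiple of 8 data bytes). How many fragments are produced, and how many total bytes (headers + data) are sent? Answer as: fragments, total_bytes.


Max data per non-final fragment = floor((MTU - header)/8)*8 = floor((576 - 20)/8)*8 = floor(556/8)*8 = 552 B
Final fragment needs no 8-byte alignment: it can carry up to MTU - header = 556 B
Non-final fragments needed = ceil((payload - 556) / 552) = ceil(1398/552) = ceil(2.5326) = 3
Number of fragments = 3 + 1 = 4
Fragment sizes (data): 3 * 552 B + 298 B (last, 298 <= 556 OK)
Total bytes sent = payload + n_frags * header = 1954 + 4*20 = 1954 + 80 = 2034 B

4, 2034


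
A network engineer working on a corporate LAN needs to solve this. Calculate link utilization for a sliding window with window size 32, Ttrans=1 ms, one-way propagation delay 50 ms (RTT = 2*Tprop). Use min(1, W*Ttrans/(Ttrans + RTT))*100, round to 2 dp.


Given: W = 32, Ttrans = 1 ms, RTT = 100 ms (= 2 * Tprop, Tprop = 50 ms)
Cycle time = Ttrans + RTT = 1 + 100 = 101 ms (first packet sent until its ACK returns)
W * Ttrans = 32 * 1 = 32 ms of sending per cycle
W * Ttrans / (Ttrans + RTT) = 32 / 101 = 0.316832
U = min(1, 0.316832) = 0.316832
U% = 31.68%

31.68


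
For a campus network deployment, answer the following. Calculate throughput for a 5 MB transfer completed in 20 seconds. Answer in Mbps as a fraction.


Given: file = 5 MB, time = 20 s
File in Mb = 5 * 8 = 40 Mb
Throughput = 40 / 20 Mbps
Throughput = 2 Mbps

2


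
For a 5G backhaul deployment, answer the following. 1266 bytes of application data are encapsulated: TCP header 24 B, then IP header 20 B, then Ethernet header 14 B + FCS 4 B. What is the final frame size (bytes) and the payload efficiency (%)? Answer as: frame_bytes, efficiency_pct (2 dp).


TCP segment = 1266 + 24 = 1290 B
IP packet = 1290 + 20 = 1310 B
Ethernet frame = 1310 + 14 + 4 = 1328 B
Efficiency = app / frame = 1266 / 1328 = 0.953313 = 95.3313% -> 95.33% (2 dp)

1328, 95.33


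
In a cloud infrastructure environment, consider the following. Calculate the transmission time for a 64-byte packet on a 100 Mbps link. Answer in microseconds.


Given: packet = 64 bytes, bandwidth = 100 Mbps
Packet in bits = 64 * 8 = 512 bits
Bandwidth = 100 * 10^6 = 100000000 bps
Time = 512 / 100000000 seconds
Time in us = 512 * 10^6 / 100000000 = 5.12

5.12


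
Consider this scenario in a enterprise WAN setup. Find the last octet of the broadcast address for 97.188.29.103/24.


Given: IP = 97.188.29.103, prefix = /24
Host bits = 32 - 24 = 8
Network last octet = 103 AND mask = 0
Host part size = 2^8 - 1 = 255
Broadcast last octet = 0 OR 255 = 255

255


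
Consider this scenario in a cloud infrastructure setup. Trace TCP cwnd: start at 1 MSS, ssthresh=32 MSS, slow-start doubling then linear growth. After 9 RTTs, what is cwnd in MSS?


RTT 0: cwnd = 1 MSS (initial)
RTT 1: cwnd = 2 MSS (slow start, doubled)
RTT 2: cwnd = 4 MSS (slow start, doubled)
RTT 3: cwnd = 8 MSS (slow start, doubled)
RTT 4: cwnd = 16 MSS (slow start, doubled)
RTT 5: cwnd = 32 MSS (slow start, doubled)
RTT 6: cwnd = 33 MSS (congestion avoidance, +1)
RTT 7: cwnd = 34 MSS (congestion avoidance, +1)
RTT 8: cwnd = 35 MSS (congestion avoidance, +1)
RTT 9: cwnd = 36 MSS (congestion avoidance, +1)

36


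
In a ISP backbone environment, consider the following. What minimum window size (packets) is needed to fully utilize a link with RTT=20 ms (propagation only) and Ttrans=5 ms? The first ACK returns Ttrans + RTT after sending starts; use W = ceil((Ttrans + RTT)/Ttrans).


Given: Ttrans = 5 ms, RTT = 20 ms (= 2 * Tprop, Tprop = 10 ms)
Time until first ACK returns = Ttrans + RTT = 5 + 20 = 25 ms
Need W * Ttrans >= Ttrans + RTT  ->  W >= (Ttrans + RTT) / Ttrans
(Ttrans + RTT) / Ttrans = 25 / 5 = 5
W_min = ceil(5) = 5

5


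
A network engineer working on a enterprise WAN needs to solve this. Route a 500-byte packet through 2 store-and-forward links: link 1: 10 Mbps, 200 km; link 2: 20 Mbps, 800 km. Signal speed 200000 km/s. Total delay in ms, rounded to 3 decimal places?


Packet = 500 bytes = 4000 bits. Store-and-forward: sum (t_trans + t_prop) per link.
Link 1: t_trans = 4000/(10*10^6) s = 0.4000 ms; t_prop = 200/200000 s = 1.0000 ms; subtotal = 1.4000 ms
Link 2: t_trans = 4000/(20*10^6) s = 0.2000 ms; t_prop = 800/200000 s = 4.0000 ms; subtotal = 4.2000 ms
End-to-end = 1.4000 + 4.2000 = 5.6000 ms -> 5.600 ms (3 dp)

5.600


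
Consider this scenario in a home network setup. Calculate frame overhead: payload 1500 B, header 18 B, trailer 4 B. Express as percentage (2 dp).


Given: payload = 1500 B, header = 18 B, trailer = 4 B
Overhead bytes = header + trailer = 18 + 4 = 22
Total frame = payload + overhead = 1500 + 22 = 1522
Overhead % = 22 / 1522 * 100 = 1.4455% -> 1.45% (2 dp)

1.45


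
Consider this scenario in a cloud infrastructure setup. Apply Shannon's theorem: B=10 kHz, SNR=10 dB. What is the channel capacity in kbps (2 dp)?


Given: B = 10 kHz, SNR = 10 dB
SNR linear = 10^(10/10) = 10
1 + SNR = 11
log2(11) = 3.4594316186
C = 10 * 1000 * 3.4594316186 = 34594.3162 bps
C = 34.594316 kbps -> 34.59 kbps (2 dp)

34.59


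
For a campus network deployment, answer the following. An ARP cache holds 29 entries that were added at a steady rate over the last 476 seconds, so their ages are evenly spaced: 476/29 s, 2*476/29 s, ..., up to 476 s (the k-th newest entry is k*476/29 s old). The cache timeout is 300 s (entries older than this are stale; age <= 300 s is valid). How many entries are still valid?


Ages are k * 476/29 s for k = 1..29 (spacing = 16.4138 s).
Entry k is valid iff k * 476/29 <= 300 iff k <= 29 * 300 / 476 = 18.2773
n_valid = floor(18.2773) = 18
(n_stale = 29 - 18 = 11)

18


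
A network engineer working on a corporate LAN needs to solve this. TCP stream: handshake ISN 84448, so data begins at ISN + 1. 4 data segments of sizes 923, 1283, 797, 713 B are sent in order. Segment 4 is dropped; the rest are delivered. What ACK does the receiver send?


SYN uses sequence number 84448; first data byte = ISN + 1 = 84449.
Segment 1: SEQ = 84449, len = 923 B, covers [84449, 85371]
Segment 2: SEQ = 85372, len = 1283 B, covers [85372, 86654]
Segment 3: SEQ = 86655, len = 797 B, covers [86655, 87451]
Segment 4: SEQ = 87452, len = 713 B, covers [87452, 88164] [LOST]
In-order data received: bytes [84449, 87451] (segments 1..3).
Segment 4 missing -> gap begins at byte 87452.
Cumulative ACK = next expected in-order byte = 84449 + 923 + 1283 + 797 = 87452

87452


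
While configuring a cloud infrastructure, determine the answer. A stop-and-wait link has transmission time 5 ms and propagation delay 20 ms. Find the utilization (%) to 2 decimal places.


Given: Ttrans = 5 ms, Tprop = 20 ms
RTT = 2 * Tprop = 2 * 20 = 40 ms
U = Ttrans / (Ttrans + RTT)
U = 5 / (5 + 40)
U = 5 / 45 = 0.111111
U% = 11.11%

11.11


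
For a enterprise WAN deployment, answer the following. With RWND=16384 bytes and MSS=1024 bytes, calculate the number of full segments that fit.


Given: RWND = 16384 bytes, MSS = 1024 bytes
Full segments = floor(RWND / MSS)
Full segments = floor(16384 / 1024)
Full segments = floor(16.0) = 16

16


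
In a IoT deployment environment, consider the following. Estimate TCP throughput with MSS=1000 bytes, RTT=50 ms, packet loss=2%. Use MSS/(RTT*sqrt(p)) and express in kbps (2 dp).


Given: MSS = 1000 bytes, RTT = 50 ms, loss = 2%
RTT in seconds = 50 / 1000 = 0.05
Loss rate = 2% = 0.02
sqrt(loss) = sqrt(0.02) = 0.141421356237
Throughput (bytes/s) = 1000 / (0.05 * 0.141421356237) = 141421.3562
Throughput (kbps) = 141421.3562 * 8 / 1000 = 1131.370850 -> 1131.37 kbps (2 dp)

1131.37


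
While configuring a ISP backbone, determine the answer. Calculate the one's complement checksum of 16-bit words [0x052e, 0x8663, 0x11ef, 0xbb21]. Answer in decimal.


Given words: [0x052e, 0x8663, 0x11ef, 0xbb21]
Step 1: Sum all words
Raw sum = 1326 + 34403 + 4591 + 47905 = 88225
Step 2: Fold carry: (22689 + 1) = 22690
One's complement = ~22690 & 0xFFFF = 42845

42845


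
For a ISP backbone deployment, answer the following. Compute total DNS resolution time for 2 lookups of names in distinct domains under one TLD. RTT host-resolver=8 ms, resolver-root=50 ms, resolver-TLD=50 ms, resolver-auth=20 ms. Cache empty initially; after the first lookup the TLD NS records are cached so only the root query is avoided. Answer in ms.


Lookup 1 (cold cache): local + root + TLD + auth = 8 + 50 + 50 + 20 = 128 ms
Lookups 2..2 (TLD NS cached -> skip root; new domain -> still ask TLD and auth): local + TLD + auth = 8 + 50 + 20 = 78 ms each
Remaining 1 lookups: 1 * 78 = 78 ms
Total = 128 + 78 = 206 ms

206


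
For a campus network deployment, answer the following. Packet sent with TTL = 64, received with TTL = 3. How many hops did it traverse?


Given: initial TTL = 64, received TTL = 3
Hops = initial TTL - received TTL
Hops = 64 - 3 = 61

61


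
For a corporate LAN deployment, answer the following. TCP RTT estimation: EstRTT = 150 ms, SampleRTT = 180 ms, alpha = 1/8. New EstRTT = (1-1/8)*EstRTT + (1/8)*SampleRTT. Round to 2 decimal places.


Given: EstRTT = 150 ms, SampleRTT = 180 ms, alpha = 1/8
New EstRTT = (1 - alpha) * EstRTT + alpha * SampleRTT
(7/8) * 150 = 131.25
(1/8) * 180 = 22.5
New EstRTT = 131.25 + 22.5 = 153.75 ms -> 153.75 ms (2 dp)

153.75


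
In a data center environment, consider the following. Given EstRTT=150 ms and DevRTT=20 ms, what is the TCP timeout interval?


Given: EstRTT = 150 ms, DevRTT = 20 ms
Timeout = EstRTT + 4 * DevRTT
4 * DevRTT = 4 * 20 = 80
Timeout = 150 + 80 = 230 ms

230


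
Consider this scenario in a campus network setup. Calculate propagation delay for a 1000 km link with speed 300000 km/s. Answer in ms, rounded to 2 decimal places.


Given: distance = 1000 km, speed = 300000 km/s
Delay = distance / speed = 1000 / 300000 seconds
Delay in ms = 1000 * 1000 / 300000
Delay = 3.3333 ms
Rounded to 2 dp = 3.33 ms

3.33


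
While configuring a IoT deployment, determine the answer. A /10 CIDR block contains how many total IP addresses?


Given: CIDR prefix /10
Host bits = 32 - 10 = 22
Total addresses = 2^22 = 4194304

4194304


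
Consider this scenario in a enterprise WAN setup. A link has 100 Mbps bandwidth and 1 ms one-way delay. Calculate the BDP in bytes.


Given: bandwidth = 100 Mbps, delay = 1 ms
BDP in bits = 100 * 10^6 * 1 / 1000
BDP in bits = 100000
BDP in bytes = 100000 / 8 = 12500

12500


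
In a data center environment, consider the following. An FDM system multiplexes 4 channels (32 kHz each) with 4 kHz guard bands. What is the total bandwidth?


Given: 4 channels, 32 kHz each, guard = 4 kHz
Channel bandwidth = 4 * 32 = 128 kHz
Guard bands = 3 gaps * 4 kHz = 12 kHz
Total = 128 + 12 = 140 kHz

140


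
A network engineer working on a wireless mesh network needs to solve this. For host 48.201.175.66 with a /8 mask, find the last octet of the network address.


Given: IP = 48.201.175.66, prefix = /8
Subnet mask = 255.0.0.0
Last octet of IP: 66
Last octet of mask: 0
Network last octet = 66 AND 0 = 0

0


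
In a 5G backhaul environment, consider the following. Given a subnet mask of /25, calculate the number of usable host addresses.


Given: subnet mask /25
Host bits = 32 - 25 = 7
Total addresses = 2^7 = 128
Usable hosts = 128 - 2 (network + broadcast) = 126

126


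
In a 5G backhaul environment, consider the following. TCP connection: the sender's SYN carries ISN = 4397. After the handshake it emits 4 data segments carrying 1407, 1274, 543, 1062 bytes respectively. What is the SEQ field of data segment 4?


The SYN occupies sequence number ISN = 4397, so the first data byte is ISN + 1 = 4398.
SEQ of data segment i = (ISN + 1) + sum of payload sizes of segments 1..i-1.
Segment 1: SEQ = 4398, payload = 1407 bytes
Segment 2: SEQ = 5805, payload = 1274 bytes
Segment 3: SEQ = 7079, payload = 543 bytes
Segment 4: SEQ = 7622, payload = 1062 bytes
SEQ of segment 4 = 4398 + 1407 + 1274 + 543 = 7622

7622


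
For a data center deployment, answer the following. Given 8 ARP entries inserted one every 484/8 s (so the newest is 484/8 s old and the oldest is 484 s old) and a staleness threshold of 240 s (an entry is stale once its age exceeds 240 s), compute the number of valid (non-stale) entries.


Ages are k * 484/8 s for k = 1..8 (spacing = 60.5000 s).
Entry k is valid iff k * 484/8 <= 240 iff k <= 8 * 240 / 484 = 3.9669
n_valid = floor(3.9669) = 3
(n_stale = 8 - 3 = 5)

3


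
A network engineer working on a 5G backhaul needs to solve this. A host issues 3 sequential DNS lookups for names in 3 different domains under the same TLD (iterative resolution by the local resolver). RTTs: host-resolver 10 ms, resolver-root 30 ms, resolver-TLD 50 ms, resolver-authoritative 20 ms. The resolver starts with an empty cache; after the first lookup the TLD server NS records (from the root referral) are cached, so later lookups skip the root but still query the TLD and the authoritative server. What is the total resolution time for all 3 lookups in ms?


Lookup 1 (cold cache): local + root + TLD + auth = 10 + 30 + 50 + 20 = 110 ms
Lookups 2..3 (TLD NS cached -> skip root; new domain -> still ask TLD and auth): local + TLD + auth = 10 + 50 + 20 = 80 ms each
Remaining 2 lookups: 2 * 80 = 160 ms
Total = 110 + 160 = 270 ms

270


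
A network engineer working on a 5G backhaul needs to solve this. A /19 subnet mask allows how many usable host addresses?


Given: subnet mask /19
Host bits = 32 - 19 = 13
Total addresses = 2^13 = 8192
Usable hosts = 8192 - 2 (network + broadcast) = 8190

8190


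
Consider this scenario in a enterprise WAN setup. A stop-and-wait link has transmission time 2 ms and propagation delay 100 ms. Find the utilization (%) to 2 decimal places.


Given: Ttrans = 2 ms, Tprop = 100 ms
RTT = 2 * Tprop = 2 * 100 = 200 ms
U = Ttrans / (Ttrans + RTT)
U = 2 / (2 + 200)
U = 2 / 202 = 0.009901
U% = 0.99%

0.99


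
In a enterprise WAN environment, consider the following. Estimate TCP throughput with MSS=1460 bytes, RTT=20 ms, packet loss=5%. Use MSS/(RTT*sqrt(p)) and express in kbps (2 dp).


Given: MSS = 1460 bytes, RTT = 20 ms, loss = 5%
RTT in seconds = 20 / 1000 = 0.02
Loss rate = 5% = 0.05
sqrt(loss) = sqrt(0.05) = 0.223606797750
Throughput (bytes/s) = 1460 / (0.02 * 0.223606797750) = 326465.9247
Throughput (kbps) = 326465.9247 * 8 / 1000 = 2611.727398 -> 2611.73 kbps (2 dp)

2611.73


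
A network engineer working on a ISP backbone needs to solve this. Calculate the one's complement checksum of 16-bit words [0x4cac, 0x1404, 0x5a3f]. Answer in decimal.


Given words: [0x4cac, 0x1404, 0x5a3f]
Step 1: Sum all words
Raw sum = 19628 + 5124 + 23103 = 47855
One's complement = ~47855 & 0xFFFF = 17680

17680


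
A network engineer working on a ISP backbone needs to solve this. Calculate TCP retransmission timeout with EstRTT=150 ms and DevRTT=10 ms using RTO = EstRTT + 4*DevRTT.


Given: EstRTT = 150 ms, DevRTT = 10 ms
Timeout = EstRTT + 4 * DevRTT
4 * DevRTT = 4 * 10 = 40
Timeout = 150 + 40 = 190 ms

190


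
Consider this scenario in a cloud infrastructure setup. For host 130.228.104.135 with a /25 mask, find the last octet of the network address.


Given: IP = 130.228.104.135, prefix = /25
Subnet mask = 255.255.255.128
Last octet of IP: 135
Last octet of mask: 128
Network last octet = 135 AND 128 = 128

128


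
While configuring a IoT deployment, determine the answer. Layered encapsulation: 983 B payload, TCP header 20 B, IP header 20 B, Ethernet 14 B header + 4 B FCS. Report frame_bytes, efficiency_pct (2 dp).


TCP segment = 983 + 20 = 1003 B
IP packet = 1003 + 20 = 1023 B
Ethernet frame = 1023 + 14 + 4 = 1041 B
Efficiency = app / frame = 983 / 1041 = 0.944284 = 94.4284% -> 94.43% (2 dp)

1041, 94.43


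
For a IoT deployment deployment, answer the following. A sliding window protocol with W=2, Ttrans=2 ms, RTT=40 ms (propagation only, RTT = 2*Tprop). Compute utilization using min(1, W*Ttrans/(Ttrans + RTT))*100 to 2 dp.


Given: W = 2, Ttrans = 2 ms, RTT = 40 ms (= 2 * Tprop, Tprop = 20 ms)
Cycle time = Ttrans + RTT = 2 + 40 = 42 ms (first packet sent until its ACK returns)
W * Ttrans = 2 * 2 = 4 ms of sending per cycle
W * Ttrans / (Ttrans + RTT) = 4 / 42 = 0.095238
U = min(1, 0.095238) = 0.095238
U% = 9.52%

9.52


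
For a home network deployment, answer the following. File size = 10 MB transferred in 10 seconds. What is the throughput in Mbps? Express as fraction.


Given: file = 10 MB, time = 10 s
File in Mb = 10 * 8 = 80 Mb
Throughput = 80 / 10 Mbps
Throughput = 8 Mbps

8


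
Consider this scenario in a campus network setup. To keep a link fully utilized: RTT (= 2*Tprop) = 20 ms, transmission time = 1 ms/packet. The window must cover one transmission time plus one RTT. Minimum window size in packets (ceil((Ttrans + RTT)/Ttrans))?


Given: Ttrans = 1 ms, RTT = 20 ms (= 2 * Tprop, Tprop = 10 ms)
Time until first ACK returns = Ttrans + RTT = 1 + 20 = 21 ms
Need W * Ttrans >= Ttrans + RTT  ->  W >= (Ttrans + RTT) / Ttrans
(Ttrans + RTT) / Ttrans = 21 / 1 = 21
W_min = ceil(21) = 21

21


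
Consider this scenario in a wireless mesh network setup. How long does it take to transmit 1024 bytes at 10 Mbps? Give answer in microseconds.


Given: packet = 1024 bytes, bandwidth = 10 Mbps
Packet in bits = 1024 * 8 = 8192 bits
Bandwidth = 10 * 10^6 = 10000000 bps
Time = 8192 / 10000000 seconds
Time in us = 8192 * 10^6 / 10000000 = 819.2

819.2


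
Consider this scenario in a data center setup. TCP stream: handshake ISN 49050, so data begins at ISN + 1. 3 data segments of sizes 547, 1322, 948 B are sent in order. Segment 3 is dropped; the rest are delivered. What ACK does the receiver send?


SYN uses sequence number 49050; first data byte = ISN + 1 = 49051.
Segment 1: SEQ = 49051, len = 547 B, covers [49051, 49597]
Segment 2: SEQ = 49598, len = 1322 B, covers [49598, 50919]
Segment 3: SEQ = 50920, len = 948 B, covers [50920, 51867] [LOST]
In-order data received: bytes [49051, 50919] (segments 1..2).
Segment 3 missing -> gap begins at byte 50920.
Cumulative ACK = next expected in-order byte = 49051 + 547 + 1322 = 50920

50920


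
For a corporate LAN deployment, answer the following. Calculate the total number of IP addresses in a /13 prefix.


Given: CIDR prefix /13
Host bits = 32 - 13 = 19
Total addresses = 2^19 = 524288

524288


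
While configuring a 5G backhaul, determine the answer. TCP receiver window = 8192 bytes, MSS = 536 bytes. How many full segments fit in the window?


Given: RWND = 8192 bytes, MSS = 536 bytes
Full segments = floor(RWND / MSS)
Full segments = floor(8192 / 536)
Full segments = floor(15.2836) = 15

15


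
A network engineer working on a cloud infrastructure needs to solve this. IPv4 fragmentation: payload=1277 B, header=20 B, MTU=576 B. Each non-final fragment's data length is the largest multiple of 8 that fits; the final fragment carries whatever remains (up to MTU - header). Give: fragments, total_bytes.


Max data per non-final fragment = floor((MTU - header)/8)*8 = floor((576 - 20)/8)*8 = floor(556/8)*8 = 552 B
Final fragment needs no 8-byte alignment: it can carry up to MTU - header = 556 B
Non-final fragments needed = ceil((payload - 556) / 552) = ceil(721/552) = ceil(1.3062) = 2
Number of fragments = 2 + 1 = 3
Fragment sizes (data): 2 * 552 B + 173 B (last, 173 <= 556 OK)
Total bytes sent = payload + n_frags * header = 1277 + 3*20 = 1277 + 60 = 1337 B

3, 1337


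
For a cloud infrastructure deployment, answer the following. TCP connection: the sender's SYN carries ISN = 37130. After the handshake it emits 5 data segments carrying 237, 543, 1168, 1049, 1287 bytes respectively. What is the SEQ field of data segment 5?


The SYN occupies sequence number ISN = 37130, so the first data byte is ISN + 1 = 37131.
SEQ of data segment i = (ISN + 1) + sum of payload sizes of segments 1..i-1.
Segment 1: SEQ = 37131, payload = 237 bytes
Segment 2: SEQ = 37368, payload = 543 bytes
Segment 3: SEQ = 37911, payload = 1168 bytes
Segment 4: SEQ = 39079, payload = 1049 bytes
Segment 5: SEQ = 40128, payload = 1287 bytes
SEQ of segment 5 = 37131 + 237 + 543 + 1168 + 1049 = 40128

40128


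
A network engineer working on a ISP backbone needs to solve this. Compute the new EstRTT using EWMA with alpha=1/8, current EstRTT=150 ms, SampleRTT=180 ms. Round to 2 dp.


Given: EstRTT = 150 ms, SampleRTT = 180 ms, alpha = 1/8
New EstRTT = (1 - alpha) * EstRTT + alpha * SampleRTT
(7/8) * 150 = 131.25
(1/8) * 180 = 22.5
New EstRTT = 131.25 + 22.5 = 153.75 ms -> 153.75 ms (2 dp)

153.75


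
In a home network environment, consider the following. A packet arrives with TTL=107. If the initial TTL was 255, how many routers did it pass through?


Given: initial TTL = 255, received TTL = 107
Hops = initial TTL - received TTL
Hops = 255 - 107 = 148

148


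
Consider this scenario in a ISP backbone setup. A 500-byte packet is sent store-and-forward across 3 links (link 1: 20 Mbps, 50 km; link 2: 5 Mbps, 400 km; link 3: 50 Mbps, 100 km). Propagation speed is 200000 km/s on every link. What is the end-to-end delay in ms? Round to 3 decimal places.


Packet = 500 bytes = 4000 bits. Store-and-forward: sum (t_trans + t_prop) per link.
Link 1: t_trans = 4000/(20*10^6) s = 0.2000 ms; t_prop = 50/200000 s = 0.2500 ms; subtotal = 0.4500 ms
Link 2: t_trans = 4000/(5*10^6) s = 0.8000 ms; t_prop = 400/200000 s = 2.0000 ms; subtotal = 2.8000 ms
Link 3: t_trans = 4000/(50*10^6) s = 0.0800 ms; t_prop = 100/200000 s = 0.5000 ms; subtotal = 0.5800 ms
End-to-end = 0.4500 + 2.8000 + 0.5800 = 3.8300 ms -> 3.830 ms (3 dp)

3.830


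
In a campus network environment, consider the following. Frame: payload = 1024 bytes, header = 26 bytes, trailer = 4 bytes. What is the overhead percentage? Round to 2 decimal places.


Given: payload = 1024 B, header = 26 B, trailer = 4 B
Overhead bytes = header + trailer = 26 + 4 = 30
Total frame = payload + overhead = 1024 + 30 = 1054
Overhead % = 30 / 1054 * 100 = 2.8463% -> 2.85% (2 dp)

2.85


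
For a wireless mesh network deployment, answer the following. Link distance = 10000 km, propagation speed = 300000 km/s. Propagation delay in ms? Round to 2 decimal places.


Given: distance = 10000 km, speed = 300000 km/s
Delay = distance / speed = 10000 / 300000 seconds
Delay in ms = 10000 * 1000 / 300000
Delay = 33.3333 ms
Rounded to 2 dp = 33.33 ms

33.33


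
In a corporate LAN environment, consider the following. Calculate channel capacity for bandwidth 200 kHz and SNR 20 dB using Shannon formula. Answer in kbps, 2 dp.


Given: B = 200 kHz, SNR = 20 dB
SNR linear = 10^(20/10) = 100
1 + SNR = 101
log2(101) = 6.6582114828
C = 200 * 1000 * 6.6582114828 = 1331642.2966 bps
C = 1331.642297 kbps -> 1331.64 kbps (2 dp)

1331.64


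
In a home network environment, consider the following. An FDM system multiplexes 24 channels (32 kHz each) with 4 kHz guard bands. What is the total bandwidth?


Given: 24 channels, 32 kHz each, guard = 4 kHz
Channel bandwidth = 24 * 32 = 768 kHz
Guard bands = 23 gaps * 4 kHz = 92 kHz
Total = 768 + 92 = 860 kHz

860


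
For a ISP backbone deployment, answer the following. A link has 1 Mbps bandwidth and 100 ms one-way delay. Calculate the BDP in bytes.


Given: bandwidth = 1 Mbps, delay = 100 ms
BDP in bits = 1 * 10^6 * 100 / 1000
BDP in bits = 100000
BDP in bytes = 100000 / 8 = 12500

12500


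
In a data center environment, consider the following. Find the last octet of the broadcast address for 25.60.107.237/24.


Given: IP = 25.60.107.237, prefix = /24
Host bits = 32 - 24 = 8
Network last octet = 237 AND mask = 0
Host part size = 2^8 - 1 = 255
Broadcast last octet = 0 OR 255 = 255

255


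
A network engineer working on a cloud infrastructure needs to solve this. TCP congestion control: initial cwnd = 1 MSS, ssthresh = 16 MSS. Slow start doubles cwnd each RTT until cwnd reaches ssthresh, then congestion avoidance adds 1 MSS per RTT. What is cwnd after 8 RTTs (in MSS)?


RTT 0: cwnd = 1 MSS (initial)
RTT 1: cwnd = 2 MSS (slow start, doubled)
RTT 2: cwnd = 4 MSS (slow start, doubled)
RTT 3: cwnd = 8 MSS (slow start, doubled)
RTT 4: cwnd = 16 MSS (slow start, doubled)
RTT 5: cwnd = 17 MSS (congestion avoidance, +1)
RTT 6: cwnd = 18 MSS (congestion avoidance, +1)
RTT 7: cwnd = 19 MSS (congestion avoidance, +1)
RTT 8: cwnd = 20 MSS (congestion avoidance, +1)

20


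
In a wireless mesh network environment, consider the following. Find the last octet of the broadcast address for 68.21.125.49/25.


Given: IP = 68.21.125.49, prefix = /25
Host bits = 32 - 25 = 7
Network last octet = 49 AND mask = 0
Host part size = 2^7 - 1 = 127
Broadcast last octet = 0 OR 127 = 127

127


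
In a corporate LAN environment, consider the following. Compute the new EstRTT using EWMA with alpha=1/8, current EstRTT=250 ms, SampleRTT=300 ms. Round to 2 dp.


Given: EstRTT = 250 ms, SampleRTT = 300 ms, alpha = 1/8
New EstRTT = (1 - alpha) * EstRTT + alpha * SampleRTT
(7/8) * 250 = 218.75
(1/8) * 300 = 37.5
New EstRTT = 218.75 + 37.5 = 256.25 ms -> 256.25 ms (2 dp)

256.25


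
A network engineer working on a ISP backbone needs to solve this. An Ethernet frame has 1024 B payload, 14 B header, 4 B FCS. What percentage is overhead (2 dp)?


Given: payload = 1024 B, header = 14 B, trailer = 4 B
Overhead bytes = header + trailer = 14 + 4 = 18
Total frame = payload + overhead = 1024 + 18 = 1042
Overhead % = 18 / 1042 * 100 = 1.7274% -> 1.73% (2 dp)

1.73


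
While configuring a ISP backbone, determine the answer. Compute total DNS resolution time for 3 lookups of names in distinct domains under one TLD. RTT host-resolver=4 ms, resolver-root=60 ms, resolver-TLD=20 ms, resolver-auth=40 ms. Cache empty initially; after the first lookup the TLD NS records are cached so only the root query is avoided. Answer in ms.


Lookup 1 (cold cache): local + root + TLD + auth = 4 + 60 + 20 + 40 = 124 ms
Lookups 2..3 (TLD NS cached -> skip root; new domain -> still ask TLD and auth): local + TLD + auth = 4 + 20 + 40 = 64 ms each
Remaining 2 lookups: 2 * 64 = 128 ms
Total = 124 + 128 = 252 ms

252


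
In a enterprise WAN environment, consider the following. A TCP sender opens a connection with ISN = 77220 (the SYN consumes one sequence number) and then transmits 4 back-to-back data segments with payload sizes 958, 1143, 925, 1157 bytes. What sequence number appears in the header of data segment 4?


The SYN occupies sequence number ISN = 77220, so the first data byte is ISN + 1 = 77221.
SEQ of data segment i = (ISN + 1) + sum of payload sizes of segments 1..i-1.
Segment 1: SEQ = 77221, payload = 958 bytes
Segment 2: SEQ = 78179, payload = 1143 bytes
Segment 3: SEQ = 79322, payload = 925 bytes
Segment 4: SEQ = 80247, payload = 1157 bytes
SEQ of segment 4 = 77221 + 958 + 1143 + 925 = 80247

80247


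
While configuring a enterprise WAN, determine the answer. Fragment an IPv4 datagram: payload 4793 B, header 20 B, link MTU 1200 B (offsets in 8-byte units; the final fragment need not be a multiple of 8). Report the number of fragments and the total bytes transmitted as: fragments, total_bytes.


Max data per non-final fragment = floor((MTU - header)/8)*8 = floor((1200 - 20)/8)*8 = floor(1180/8)*8 = 1176 B
Final fragment needs no 8-byte alignment: it can carry up to MTU - header = 1180 B
Non-final fragments needed = ceil((payload - 1180) / 1176) = ceil(3613/1176) = ceil(3.0723) = 4
Number of fragments = 4 + 1 = 5
Fragment sizes (data): 4 * 1176 B + 89 B (last, 89 <= 1180 OK)
Total bytes sent = payload + n_frags * header = 4793 + 5*20 = 4793 + 100 = 4893 B

5, 4893


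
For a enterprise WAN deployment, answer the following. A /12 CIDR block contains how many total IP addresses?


Given: CIDR prefix /12
Host bits = 32 - 12 = 20
Total addresses = 2^20 = 1048576

1048576


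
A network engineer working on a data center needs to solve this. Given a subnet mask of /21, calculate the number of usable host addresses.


Given: subnet mask /21
Host bits = 32 - 21 = 11
Total addresses = 2^11 = 2048
Usable hosts = 2048 - 2 (network + broadcast) = 2046

2046


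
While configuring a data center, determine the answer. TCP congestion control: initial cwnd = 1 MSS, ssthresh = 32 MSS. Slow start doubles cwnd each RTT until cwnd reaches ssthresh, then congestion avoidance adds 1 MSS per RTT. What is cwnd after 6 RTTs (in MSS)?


RTT 0: cwnd = 1 MSS (initial)
RTT 1: cwnd = 2 MSS (slow start, doubled)
RTT 2: cwnd = 4 MSS (slow start, doubled)
RTT 3: cwnd = 8 MSS (slow start, doubled)
RTT 4: cwnd = 16 MSS (slow start, doubled)
RTT 5: cwnd = 32 MSS (slow start, doubled)
RTT 6: cwnd = 33 MSS (congestion avoidance, +1)

33


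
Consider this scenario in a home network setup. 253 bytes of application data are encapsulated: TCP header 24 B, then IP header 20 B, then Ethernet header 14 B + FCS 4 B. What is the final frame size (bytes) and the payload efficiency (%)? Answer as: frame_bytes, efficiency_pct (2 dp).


TCP segment = 253 + 24 = 277 B
IP packet = 277 + 20 = 297 B
Ethernet frame = 297 + 14 + 4 = 315 B
Efficiency = app / frame = 253 / 315 = 0.803175 = 80.3175% -> 80.32% (2 dp)

315, 80.32


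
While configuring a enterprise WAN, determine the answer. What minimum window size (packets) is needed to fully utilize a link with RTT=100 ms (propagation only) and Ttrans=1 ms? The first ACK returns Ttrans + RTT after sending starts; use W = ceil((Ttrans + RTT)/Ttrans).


Given: Ttrans = 1 ms, RTT = 100 ms (= 2 * Tprop, Tprop = 50 ms)
Time until first ACK returns = Ttrans + RTT = 1 + 100 = 101 ms
Need W * Ttrans >= Ttrans + RTT  ->  W >= (Ttrans + RTT) / Ttrans
(Ttrans + RTT) / Ttrans = 101 / 1 = 101
W_min = ceil(101) = 101

101


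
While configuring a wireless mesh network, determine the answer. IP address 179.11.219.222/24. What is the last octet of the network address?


Given: IP = 179.11.219.222, prefix = /24
Subnet mask = 255.255.255.0
Last octet of IP: 222
Last octet of mask: 0
Network last octet = 222 AND 0 = 0

0


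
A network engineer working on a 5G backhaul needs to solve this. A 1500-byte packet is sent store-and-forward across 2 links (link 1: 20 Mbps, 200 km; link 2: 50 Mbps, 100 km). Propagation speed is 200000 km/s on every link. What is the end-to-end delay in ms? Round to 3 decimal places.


Packet = 1500 bytes = 12000 bits. Store-and-forward: sum (t_trans + t_prop) per link.
Link 1: t_trans = 12000/(20*10^6) s = 0.6000 ms; t_prop = 200/200000 s = 1.0000 ms; subtotal = 1.6000 ms
Link 2: t_trans = 12000/(50*10^6) s = 0.2400 ms; t_prop = 100/200000 s = 0.5000 ms; subtotal = 0.7400 ms
End-to-end = 1.6000 + 0.7400 = 2.3400 ms -> 2.340 ms (3 dp)

2.340


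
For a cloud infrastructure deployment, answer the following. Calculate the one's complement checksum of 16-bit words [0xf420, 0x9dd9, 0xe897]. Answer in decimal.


Given words: [0xf420, 0x9dd9, 0xe897]
Step 1: Sum all words
Raw sum = 62496 + 40409 + 59543 = 162448
Step 2: Fold carry: (31376 + 2) = 31378
One's complement = ~31378 & 0xFFFF = 34157

34157


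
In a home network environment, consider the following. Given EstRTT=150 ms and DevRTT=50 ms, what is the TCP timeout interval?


Given: EstRTT = 150 ms, DevRTT = 50 ms
Timeout = EstRTT + 4 * DevRTT
4 * DevRTT = 4 * 50 = 200
Timeout = 150 + 200 = 350 ms

350


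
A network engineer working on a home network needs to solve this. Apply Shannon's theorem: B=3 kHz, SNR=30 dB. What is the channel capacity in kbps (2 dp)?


Given: B = 3 kHz, SNR = 30 dB
SNR linear = 10^(30/10) = 1000
1 + SNR = 1001
log2(1001) = 9.9672262588
C = 3 * 1000 * 9.9672262588 = 29901.6788 bps
C = 29.901679 kbps -> 29.90 kbps (2 dp)

29.90


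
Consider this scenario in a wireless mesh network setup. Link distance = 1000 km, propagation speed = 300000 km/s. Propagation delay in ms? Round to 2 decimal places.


Given: distance = 1000 km, speed = 300000 km/s
Delay = distance / speed = 1000 / 300000 seconds
Delay in ms = 1000 * 1000 / 300000
Delay = 3.3333 ms
Rounded to 2 dp = 3.33 ms

3.33


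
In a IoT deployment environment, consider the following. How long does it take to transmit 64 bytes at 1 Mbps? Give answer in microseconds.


Given: packet = 64 bytes, bandwidth = 1 Mbps
Packet in bits = 64 * 8 = 512 bits
Bandwidth = 1 * 10^6 = 1000000 bps
Time = 512 / 1000000 seconds
Time in us = 512 * 10^6 / 1000000 = 512

512


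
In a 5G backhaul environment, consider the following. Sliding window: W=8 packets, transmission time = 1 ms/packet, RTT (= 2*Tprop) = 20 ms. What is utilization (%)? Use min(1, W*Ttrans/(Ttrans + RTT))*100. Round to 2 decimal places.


Given: W = 8, Ttrans = 1 ms, RTT = 20 ms (= 2 * Tprop, Tprop = 10 ms)
Cycle time = Ttrans + RTT = 1 + 20 = 21 ms (first packet sent until its ACK returns)
W * Ttrans = 8 * 1 = 8 ms of sending per cycle
W * Ttrans / (Ttrans + RTT) = 8 / 21 = 0.380952
U = min(1, 0.380952) = 0.380952
U% = 38.10%

38.10


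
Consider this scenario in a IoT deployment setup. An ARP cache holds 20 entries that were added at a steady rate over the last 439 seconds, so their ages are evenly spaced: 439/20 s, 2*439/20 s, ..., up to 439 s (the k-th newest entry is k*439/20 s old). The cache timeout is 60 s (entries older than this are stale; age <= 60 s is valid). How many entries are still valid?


Ages are k * 439/20 s for k = 1..20 (spacing = 21.9500 s).
Entry k is valid iff k * 439/20 <= 60 iff k <= 20 * 60 / 439 = 2.7335
n_valid = floor(2.7335) = 2
(n_stale = 20 - 2 = 18)

2


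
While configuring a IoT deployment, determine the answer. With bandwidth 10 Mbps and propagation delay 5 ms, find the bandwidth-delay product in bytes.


Given: bandwidth = 10 Mbps, delay = 5 ms
BDP in bits = 10 * 10^6 * 5 / 1000
BDP in bits = 50000
BDP in bytes = 50000 / 8 = 6250

6250


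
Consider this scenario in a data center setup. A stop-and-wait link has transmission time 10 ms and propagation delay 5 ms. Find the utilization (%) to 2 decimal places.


Given: Ttrans = 10 ms, Tprop = 5 ms
RTT = 2 * Tprop = 2 * 5 = 10 ms
U = Ttrans / (Ttrans + RTT)
U = 10 / (10 + 10)
U = 10 / 20 = 0.5
U% = 50.00%

50.00


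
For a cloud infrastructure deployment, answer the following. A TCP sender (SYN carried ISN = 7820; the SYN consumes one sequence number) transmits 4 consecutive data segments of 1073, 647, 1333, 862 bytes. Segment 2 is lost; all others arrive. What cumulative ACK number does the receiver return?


SYN uses sequence number 7820; first data byte = ISN + 1 = 7821.
Segment 1: SEQ = 7821, len = 1073 B, covers [7821, 8893]
Segment 2: SEQ = 8894, len = 647 B, covers [8894, 9540] [LOST]
Segment 3: SEQ = 9541, len = 1333 B, covers [9541, 10873]
Segment 4: SEQ = 10874, len = 862 B, covers [10874, 11735]
In-order data received: bytes [7821, 8893] (segments 1..1).
Segment 2 missing -> gap begins at byte 8894; later segments buffered out of order.
Cumulative ACK = next expected in-order byte = 7821 + 1073 = 8894

8894


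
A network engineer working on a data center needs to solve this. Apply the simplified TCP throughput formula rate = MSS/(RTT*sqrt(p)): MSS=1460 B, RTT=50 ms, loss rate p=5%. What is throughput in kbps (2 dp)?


Given: MSS = 1460 bytes, RTT = 50 ms, loss = 5%
RTT in seconds = 50 / 1000 = 0.05
Loss rate = 5% = 0.05
sqrt(loss) = sqrt(0.05) = 0.223606797750
Throughput (bytes/s) = 1460 / (0.05 * 0.223606797750) = 130586.3699
Throughput (kbps) = 130586.3699 * 8 / 1000 = 1044.690959 -> 1044.69 kbps (2 dp)

1044.69


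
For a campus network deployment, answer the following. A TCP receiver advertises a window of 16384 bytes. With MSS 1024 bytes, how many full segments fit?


Given: RWND = 16384 bytes, MSS = 1024 bytes
Full segments = floor(RWND / MSS)
Full segments = floor(16384 / 1024)
Full segments = floor(16.0) = 16

16


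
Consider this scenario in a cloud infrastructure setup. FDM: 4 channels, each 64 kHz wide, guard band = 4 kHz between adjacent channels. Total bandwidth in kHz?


Given: 4 channels, 64 kHz each, guard = 4 kHz
Channel bandwidth = 4 * 64 = 256 kHz
Guard bands = 3 gaps * 4 kHz = 12 kHz
Total = 256 + 12 = 268 kHz

268


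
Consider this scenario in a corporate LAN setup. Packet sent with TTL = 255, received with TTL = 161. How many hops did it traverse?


Given: initial TTL = 255, received TTL = 161
Hops = initial TTL - received TTL
Hops = 255 - 161 = 94

94


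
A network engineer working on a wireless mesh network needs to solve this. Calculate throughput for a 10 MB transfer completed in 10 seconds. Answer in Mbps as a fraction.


Given: file = 10 MB, time = 10 s
File in Mb = 10 * 8 = 80 Mb
Throughput = 80 / 10 Mbps
Throughput = 8 Mbps

8


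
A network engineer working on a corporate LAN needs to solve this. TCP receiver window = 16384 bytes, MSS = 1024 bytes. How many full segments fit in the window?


Given: RWND = 16384 bytes, MSS = 1024 bytes
Full segments = floor(RWND / MSS)
Full segments = floor(16384 / 1024)
Full segments = floor(16.0) = 16

16


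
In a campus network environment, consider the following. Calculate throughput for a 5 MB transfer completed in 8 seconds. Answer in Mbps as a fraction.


Given: file = 5 MB, time = 8 s
File in Mb = 5 * 8 = 40 Mb
Throughput = 40 / 8 Mbps
Throughput = 5 Mbps

5


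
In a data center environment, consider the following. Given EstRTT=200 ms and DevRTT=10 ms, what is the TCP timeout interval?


Given: EstRTT = 200 ms, DevRTT = 10 ms
Timeout = EstRTT + 4 * DevRTT
4 * DevRTT = 4 * 10 = 40
Timeout = 200 + 40 = 240 ms

240


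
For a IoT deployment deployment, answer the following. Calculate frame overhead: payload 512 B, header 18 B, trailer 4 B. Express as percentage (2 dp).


Given: payload = 512 B, header = 18 B, trailer = 4 B
Overhead bytes = header + trailer = 18 + 4 = 22
Total frame = payload + overhead = 512 + 22 = 534
Overhead % = 22 / 534 * 100 = 4.1199% -> 4.12% (2 dp)

4.12


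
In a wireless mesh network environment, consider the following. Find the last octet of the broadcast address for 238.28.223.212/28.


Given: IP = 238.28.223.212, prefix = /28
Host bits = 32 - 28 = 4
Network last octet = 212 AND mask = 208
Host part size = 2^4 - 1 = 15
Broadcast last octet = 208 OR 15 = 223

223
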